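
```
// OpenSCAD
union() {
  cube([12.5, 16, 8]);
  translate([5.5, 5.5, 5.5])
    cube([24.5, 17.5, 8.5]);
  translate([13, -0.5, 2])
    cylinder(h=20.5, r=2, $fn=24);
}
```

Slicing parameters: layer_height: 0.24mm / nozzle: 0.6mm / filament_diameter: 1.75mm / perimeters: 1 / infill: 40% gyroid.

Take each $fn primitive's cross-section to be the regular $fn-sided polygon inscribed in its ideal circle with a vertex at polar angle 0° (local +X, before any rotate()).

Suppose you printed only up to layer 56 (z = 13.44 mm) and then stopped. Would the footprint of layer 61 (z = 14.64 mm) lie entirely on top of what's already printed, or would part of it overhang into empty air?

entirely on top

Compare the two slices. At z = 13.44: the cube is not intersected at this z (z outside [0, 8]); the 24.5×17.5 cube at (5.5, 5.5) contributes its full rectangle (area 428.75 mm²); the cylinder at (13, -0.5): section is a regular 24-gon, circumradius r=2 (area = (24/2)·2.000²·sin(360°/24) = 12.42 mm²); Merging all regions: the 2 present regions are separate (no shared area or edge), so areas and boundary lengths simply add and each stays a separate island — area = 441.17 mm². At z = 14.64: the cube is absent (z outside [0, 8]); the cube at (5.5, 5.5) is absent (z outside [5.5, 14]); the cylinder at (13, -0.5): section is a regular 24-gon, circumradius r=2 (area = (24/2)·2.000²·sin(360°/24) = 12.42 mm²); Combining (union): only the r=2 cylinder at (13, -0.5) is present, so the union is just that shape — area = 12.42 mm². Checking containment: the cross-section at z = 14.64 is a subset of the cross-section at z = 13.44.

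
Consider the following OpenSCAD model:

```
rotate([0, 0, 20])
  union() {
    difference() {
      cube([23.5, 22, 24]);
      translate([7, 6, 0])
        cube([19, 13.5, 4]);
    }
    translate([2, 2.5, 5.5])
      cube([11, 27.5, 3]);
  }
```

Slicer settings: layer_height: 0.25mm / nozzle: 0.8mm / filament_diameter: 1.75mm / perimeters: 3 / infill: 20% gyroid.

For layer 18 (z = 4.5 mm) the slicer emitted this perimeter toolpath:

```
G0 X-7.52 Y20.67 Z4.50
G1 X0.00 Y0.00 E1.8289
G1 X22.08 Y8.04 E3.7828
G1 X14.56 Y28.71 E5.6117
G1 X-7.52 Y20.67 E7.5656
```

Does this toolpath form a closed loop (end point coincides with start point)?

yes

Start point (G0): (-7.52, 20.67). End point (last G1): the path returns to the start — closed.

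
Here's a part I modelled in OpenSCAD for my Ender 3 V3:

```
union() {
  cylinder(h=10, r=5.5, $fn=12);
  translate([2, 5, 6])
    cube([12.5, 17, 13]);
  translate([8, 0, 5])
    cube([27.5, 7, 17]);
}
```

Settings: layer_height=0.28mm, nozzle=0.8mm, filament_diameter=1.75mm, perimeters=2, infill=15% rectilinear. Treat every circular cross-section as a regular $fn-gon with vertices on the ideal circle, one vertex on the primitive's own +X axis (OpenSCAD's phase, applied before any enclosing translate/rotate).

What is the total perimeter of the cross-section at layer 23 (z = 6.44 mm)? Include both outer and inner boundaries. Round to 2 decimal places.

At z = 6.44 mm: the cylinder: section is a regular 12-gon, circumradius r=5.5 (perimeter = 2·12·5.500·sin(180°/12) = 34.16 mm); the 12.5×17 cube at (2, 5) contributes its full rectangle (perimeter 59.00 mm); the cube at (8, 0) is present — its section is the full 27.5×7 rectangle (perimeter 69.00 mm); Merging all regions: the regions partially overlap (shared area 13.00 mm²), so the edge portions inside another operand are dropped and the merged outline is re-measured after clipping — boundary = 145.16 mm. Overall, the cross-section has 2 separate islands. Total boundary length (outer) = 145.16 mm.

145.16 mm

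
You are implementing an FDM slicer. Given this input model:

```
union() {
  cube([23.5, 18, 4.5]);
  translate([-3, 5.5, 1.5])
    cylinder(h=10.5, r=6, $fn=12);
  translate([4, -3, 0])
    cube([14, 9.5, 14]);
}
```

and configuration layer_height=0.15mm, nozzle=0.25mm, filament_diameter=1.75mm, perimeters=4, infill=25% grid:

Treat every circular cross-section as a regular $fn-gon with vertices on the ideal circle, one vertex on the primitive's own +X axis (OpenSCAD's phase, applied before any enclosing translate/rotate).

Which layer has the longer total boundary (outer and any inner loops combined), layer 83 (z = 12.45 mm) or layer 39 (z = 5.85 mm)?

Layer 83 (z = 12.45): the cube is not intersected at this z (z outside [0, 4.5]); the cylinder at (-3, 5.5) is not intersected at this z (z outside [1.5, 12]); the cube at (4, -3) (footprint 14×9.5) is included at this height (perimeter 47.00 mm); Taking the union: only the 14×9.5 cube at (4, -3) is present, so the union is just that shape — boundary = 47.00 mm. So its perimeter = 47.00 mm. Layer 39 (z = 5.85): the cube does not reach this height (z outside [0, 4.5]); the cylinder at (-3, 5.5): section is a regular 12-gon, circumradius r=6 (perimeter = 2·12·6.000·sin(180°/12) = 37.27 mm); the cube at (4, -3) (footprint 14×9.5) is included at this height (perimeter 47.00 mm); Merging all regions: the 2 present regions are separate (no shared area or edge), so areas and boundary lengths simply add and each stays a separate island — boundary = 84.27 mm. So its perimeter = 84.27 mm. Layer 39 is larger (84.27 vs 47.00 mm).

layer 39 (z = 5.85 mm)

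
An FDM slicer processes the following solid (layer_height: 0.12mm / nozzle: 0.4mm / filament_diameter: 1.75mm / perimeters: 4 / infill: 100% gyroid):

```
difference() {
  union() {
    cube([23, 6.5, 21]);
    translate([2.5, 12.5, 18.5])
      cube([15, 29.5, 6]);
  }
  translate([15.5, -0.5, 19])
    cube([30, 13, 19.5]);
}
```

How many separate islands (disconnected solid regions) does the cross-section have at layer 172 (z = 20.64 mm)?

2

At z = 20.64 mm: the cube (footprint 23×6.5) is included at this height; the cube at (2.5, 12.5) is present — its section is the full 15×29.5 rectangle; Merging all regions: the 2 present regions are separate (no shared area or edge), so areas and boundary lengths simply add and each stays a separate island — 2 connected regions; the 30×13 cube at (15.5, -0.5) contributes its full rectangle; After the difference (first − rest): starting from the result so far, the 30×13 cube at (15.5, -0.5) partially overlaps it — only the 48.75 mm² overlap (of its 390.00 mm²) is removed, clipping the outline — 2 connected regions. Overall, the cross-section has 2 separate islands. Island count = 2.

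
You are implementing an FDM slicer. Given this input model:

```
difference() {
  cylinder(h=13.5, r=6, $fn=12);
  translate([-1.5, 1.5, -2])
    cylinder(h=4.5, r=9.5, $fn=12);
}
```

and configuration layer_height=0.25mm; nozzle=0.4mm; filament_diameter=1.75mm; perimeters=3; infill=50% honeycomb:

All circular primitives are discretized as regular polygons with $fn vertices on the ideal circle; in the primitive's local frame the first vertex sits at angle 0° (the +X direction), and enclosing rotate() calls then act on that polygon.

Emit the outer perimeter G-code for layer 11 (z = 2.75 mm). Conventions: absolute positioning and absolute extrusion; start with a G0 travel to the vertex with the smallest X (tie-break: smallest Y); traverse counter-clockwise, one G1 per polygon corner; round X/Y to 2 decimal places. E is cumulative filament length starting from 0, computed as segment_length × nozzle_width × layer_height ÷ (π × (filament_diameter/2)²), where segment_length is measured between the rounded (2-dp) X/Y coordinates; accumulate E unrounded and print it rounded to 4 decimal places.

G0 X-6.00 Y0.00 Z2.75
G1 X-5.20 Y-3.00 E0.1291
G1 X-3.00 Y-5.20 E0.2584
G1 X0.00 Y-6.00 E0.3875
G1 X3.00 Y-5.20 E0.5166
G1 X5.20 Y-3.00 E0.6460
G1 X6.00 Y0.00 E0.7750
G1 X5.20 Y3.00 E0.9041
G1 X3.00 Y5.20 E1.0335
G1 X0.00 Y6.00 E1.1626
G1 X-3.00 Y5.20 E1.2916
G1 X-5.20 Y3.00 E1.4210
G1 X-6.00 Y0.00 E1.5501

At z = 2.75 mm: the r=6 cylinder gives a regular 12-gon of circumradius 6 (constant along its height); the cylinder at (-1.5, 1.5) is not intersected at this z (z outside [-2, 2.5]); Taking the first minus the rest: none of the subtracted shapes is present at this height, so the r=6 cylinder is unchanged — 1 connected region. The outline is a single polygon with 12 vertices. Extrusion per mm of travel: 0.4 × 0.25 / (π × 0.875²) = 0.041575. Accumulating E over each segment gives final E = 1.5501.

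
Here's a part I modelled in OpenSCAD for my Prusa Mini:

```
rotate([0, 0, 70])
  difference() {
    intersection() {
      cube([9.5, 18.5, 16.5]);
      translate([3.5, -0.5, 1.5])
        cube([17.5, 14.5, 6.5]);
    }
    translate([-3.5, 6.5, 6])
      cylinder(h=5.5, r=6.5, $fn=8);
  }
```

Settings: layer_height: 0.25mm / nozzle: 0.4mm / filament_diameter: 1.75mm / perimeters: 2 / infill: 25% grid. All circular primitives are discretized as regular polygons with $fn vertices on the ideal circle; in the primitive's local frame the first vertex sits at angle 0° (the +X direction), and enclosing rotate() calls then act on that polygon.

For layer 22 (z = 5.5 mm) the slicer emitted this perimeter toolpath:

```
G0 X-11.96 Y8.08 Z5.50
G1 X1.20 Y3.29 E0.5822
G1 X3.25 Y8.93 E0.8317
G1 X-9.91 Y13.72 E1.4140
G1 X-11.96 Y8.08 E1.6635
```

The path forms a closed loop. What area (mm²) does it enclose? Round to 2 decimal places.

84.04 mm²

Apply the shoelace formula to the sequence of (X, Y) vertices; enclosed area = 84.04 mm².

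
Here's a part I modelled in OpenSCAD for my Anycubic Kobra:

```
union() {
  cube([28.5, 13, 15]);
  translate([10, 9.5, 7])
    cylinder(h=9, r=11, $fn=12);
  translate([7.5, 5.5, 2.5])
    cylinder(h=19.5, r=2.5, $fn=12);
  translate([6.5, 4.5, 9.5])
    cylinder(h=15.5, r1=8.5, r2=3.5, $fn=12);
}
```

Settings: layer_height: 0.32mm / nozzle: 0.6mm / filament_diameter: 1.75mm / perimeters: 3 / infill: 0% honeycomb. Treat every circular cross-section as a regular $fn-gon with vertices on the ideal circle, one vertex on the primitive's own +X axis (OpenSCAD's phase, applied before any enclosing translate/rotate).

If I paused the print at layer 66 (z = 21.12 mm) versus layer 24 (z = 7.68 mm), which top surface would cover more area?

layer 24 (z = 7.68 mm)

Layer 66 (z = 21.12): the cube does not reach this height (z outside [0, 15]); the cylinder at (10, 9.5) does not reach this height (z outside [7, 16]); the r=2.5 cylinder at (7.5, 5.5) contributes a regular 12-gon of circumradius 2.5 (area = (12/2)·2.500²·sin(360°/12) = 18.75 mm²); the cone at (6.5, 4.5): at t=0.750 of its height the radius interpolates to r₁+(r₂−r₁)t = 4.752, giving a regular 12-gon of that circumradius (area = (12/2)·4.752²·sin(360°/12) = 67.73 mm²); Taking the union: the r=2.5 cylinder at (7.5, 5.5) lies entirely inside the cone at (6.5, 4.5), so the union is just the cone at (6.5, 4.5) — area = 67.73 mm². So its area = 67.73 mm². Layer 24 (z = 7.68): the cube (footprint 28.5×13) is included at this height (area 370.50 mm²); the r=11 cylinder at (10, 9.5) contributes a regular 12-gon of circumradius 11 (area = (12/2)·11.000²·sin(360°/12) = 363.00 mm²); the cylinder at (7.5, 5.5): section is a regular 12-gon, circumradius r=2.5 (area = (12/2)·2.500²·sin(360°/12) = 18.75 mm²); the cone at (6.5, 4.5) is absent (z outside [9.5, 25]); Merging all regions: the regions partially overlap — summed areas 752.25 mm² minus the doubly-counted overlap 261.85 mm² gives 490.40 mm² — area = 490.40 mm². So its area = 490.40 mm². Layer 24 is larger (490.40 vs 67.73 mm²).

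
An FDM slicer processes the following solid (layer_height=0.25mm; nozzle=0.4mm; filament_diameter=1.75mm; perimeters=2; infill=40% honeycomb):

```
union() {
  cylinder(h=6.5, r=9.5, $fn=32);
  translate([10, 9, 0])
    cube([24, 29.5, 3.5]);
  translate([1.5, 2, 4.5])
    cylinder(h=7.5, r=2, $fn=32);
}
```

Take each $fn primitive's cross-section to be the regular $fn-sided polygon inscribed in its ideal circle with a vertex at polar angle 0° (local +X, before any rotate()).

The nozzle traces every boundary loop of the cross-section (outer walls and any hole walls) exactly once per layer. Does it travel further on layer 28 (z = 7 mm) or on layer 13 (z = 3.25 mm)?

layer 13 (z = 3.25 mm)

Layer 28 (z = 7): the cylinder does not reach this height (z outside [0, 6.5]); the cube at (10, 9) is not intersected at this z (z outside [0, 3.5]); the cylinder at (1.5, 2): section is a regular 32-gon, circumradius r=2 (perimeter = 2·32·2.000·sin(180°/32) = 12.55 mm); Taking the union: only the r=2 cylinder at (1.5, 2) is present, so the union is just that shape — boundary = 12.55 mm. So its perimeter = 12.55 mm. Layer 13 (z = 3.25): the cylinder: section is a regular 32-gon, circumradius r=9.5 (perimeter = 2·32·9.500·sin(180°/32) = 59.59 mm); the cube at (10, 9) is present — its section is the full 24×29.5 rectangle (perimeter 107.00 mm); the cylinder at (1.5, 2) is not intersected at this z (z outside [4.5, 12]); Combining (union): the 2 present regions are separate (no shared area or edge), so areas and boundary lengths simply add and each stays a separate island — boundary = 166.59 mm. So its perimeter = 166.59 mm. Layer 13 is larger (166.59 vs 12.55 mm).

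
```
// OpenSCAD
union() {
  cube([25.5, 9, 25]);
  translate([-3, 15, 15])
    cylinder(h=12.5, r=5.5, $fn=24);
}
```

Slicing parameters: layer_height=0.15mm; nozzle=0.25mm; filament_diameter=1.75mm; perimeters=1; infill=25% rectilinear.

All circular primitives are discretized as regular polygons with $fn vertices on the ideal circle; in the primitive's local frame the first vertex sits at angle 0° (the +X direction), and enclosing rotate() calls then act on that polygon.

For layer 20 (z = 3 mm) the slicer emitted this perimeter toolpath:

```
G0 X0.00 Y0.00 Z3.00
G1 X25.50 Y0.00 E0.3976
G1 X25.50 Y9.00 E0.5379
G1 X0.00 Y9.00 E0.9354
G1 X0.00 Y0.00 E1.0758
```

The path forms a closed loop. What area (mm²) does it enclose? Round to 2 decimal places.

Apply the shoelace formula to the sequence of (X, Y) vertices; enclosed area = 229.50 mm².

229.50 mm²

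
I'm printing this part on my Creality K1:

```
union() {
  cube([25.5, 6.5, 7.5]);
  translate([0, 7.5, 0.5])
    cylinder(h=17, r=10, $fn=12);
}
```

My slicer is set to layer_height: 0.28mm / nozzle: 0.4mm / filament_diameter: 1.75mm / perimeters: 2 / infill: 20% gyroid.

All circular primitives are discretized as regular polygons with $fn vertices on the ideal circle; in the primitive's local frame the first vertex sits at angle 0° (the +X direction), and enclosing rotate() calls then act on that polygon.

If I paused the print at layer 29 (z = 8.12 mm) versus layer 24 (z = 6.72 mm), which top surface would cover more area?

Layer 29 (z = 8.12): the cube is not intersected at this z (z outside [0, 7.5]); the r=10 cylinder at (0, 7.5) contributes a regular 12-gon of circumradius 10 (area = (12/2)·10.000²·sin(360°/12) = 300.00 mm²); Merging all regions: only the r=10 cylinder at (0, 7.5) is present, so the union is just that shape — area = 300.00 mm². So its area = 300.00 mm². Layer 24 (z = 6.72): the cube is present — its section is the full 25.5×6.5 rectangle (area 165.75 mm²); the r=10 cylinder at (0, 7.5) gives a regular 12-gon of circumradius 10 (constant along its height) (area = (12/2)·10.000²·sin(360°/12) = 300.00 mm²); Taking the union: the regions partially overlap — summed areas 465.75 mm² minus the doubly-counted overlap 55.31 mm² gives 410.44 mm² — area = 410.44 mm². So its area = 410.44 mm². Layer 24 is larger (410.44 vs 300.00 mm²).

layer 24 (z = 6.72 mm)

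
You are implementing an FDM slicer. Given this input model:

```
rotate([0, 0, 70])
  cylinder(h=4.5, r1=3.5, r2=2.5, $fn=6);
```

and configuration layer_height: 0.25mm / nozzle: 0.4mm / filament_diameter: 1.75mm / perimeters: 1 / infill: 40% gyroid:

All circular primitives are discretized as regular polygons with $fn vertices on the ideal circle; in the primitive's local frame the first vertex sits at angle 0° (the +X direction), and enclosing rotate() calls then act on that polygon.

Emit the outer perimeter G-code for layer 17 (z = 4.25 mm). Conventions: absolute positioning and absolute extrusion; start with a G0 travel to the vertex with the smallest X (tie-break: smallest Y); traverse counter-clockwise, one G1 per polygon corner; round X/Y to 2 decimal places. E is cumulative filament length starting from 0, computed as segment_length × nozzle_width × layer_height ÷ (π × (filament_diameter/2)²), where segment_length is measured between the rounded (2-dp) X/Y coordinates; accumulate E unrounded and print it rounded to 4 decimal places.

At z = 4.25 mm: the cone: at t=0.944 of its height the radius interpolates to r₁+(r₂−r₁)t = 2.556, giving a regular 6-gon of that circumradius; (rotated 70° about Z; rotation is an isometry so areas/perimeters/island counts are preserved). The outline is a single polygon with 6 vertices. Extrusion per mm of travel: 0.4 × 0.25 / (π × 0.875²) = 0.041575. Accumulating E over each segment gives final E = 0.6375.

G0 X-2.52 Y-0.44 Z4.25
G1 X-0.87 Y-2.40 E0.1065
G1 X1.64 Y-1.96 E0.2125
G1 X2.52 Y0.44 E0.3187
G1 X0.87 Y2.40 E0.4253
G1 X-1.64 Y1.96 E0.5312
G1 X-2.52 Y-0.44 E0.6375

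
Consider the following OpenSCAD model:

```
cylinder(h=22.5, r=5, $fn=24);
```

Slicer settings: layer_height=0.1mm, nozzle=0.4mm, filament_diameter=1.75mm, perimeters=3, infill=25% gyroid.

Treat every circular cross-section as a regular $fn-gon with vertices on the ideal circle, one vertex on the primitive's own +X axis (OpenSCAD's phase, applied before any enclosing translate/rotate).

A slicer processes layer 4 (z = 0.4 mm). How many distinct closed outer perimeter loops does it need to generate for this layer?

At z = 0.4 mm: the r=5 cylinder gives a regular 24-gon of circumradius 5 (constant along its height). The result has 1 disconnected region.

1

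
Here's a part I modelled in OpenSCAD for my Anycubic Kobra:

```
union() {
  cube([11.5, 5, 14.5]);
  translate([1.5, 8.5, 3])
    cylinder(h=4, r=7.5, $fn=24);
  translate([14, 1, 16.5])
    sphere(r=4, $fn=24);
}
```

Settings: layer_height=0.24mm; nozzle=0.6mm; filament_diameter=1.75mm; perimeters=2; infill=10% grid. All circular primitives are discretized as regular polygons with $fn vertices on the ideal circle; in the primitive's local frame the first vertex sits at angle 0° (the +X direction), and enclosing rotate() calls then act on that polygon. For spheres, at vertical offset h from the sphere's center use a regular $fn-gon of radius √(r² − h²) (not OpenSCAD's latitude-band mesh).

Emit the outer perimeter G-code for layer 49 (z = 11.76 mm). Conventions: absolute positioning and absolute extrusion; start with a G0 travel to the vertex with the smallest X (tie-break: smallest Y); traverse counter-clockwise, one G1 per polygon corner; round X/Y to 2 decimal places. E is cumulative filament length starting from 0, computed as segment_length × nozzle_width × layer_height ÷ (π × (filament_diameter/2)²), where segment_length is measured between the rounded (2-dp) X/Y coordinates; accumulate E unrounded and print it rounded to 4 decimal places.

At z = 11.76 mm: the 11.5×5 cube contributes its full rectangle; the cylinder at (1.5, 8.5) does not reach this height (z outside [3, 7]); the sphere at (14, 1) is absent (|z−center|=4.740 > r=4); Taking the union: only the 11.5×5 cube is present, so the union is just that shape — 1 connected region. The outline is a single polygon with 4 vertices. Extrusion per mm of travel: 0.6 × 0.24 / (π × 0.875²) = 0.059868. Accumulating E over each segment gives final E = 1.9757.

G0 X0.00 Y0.00 Z11.76
G1 X11.50 Y0.00 E0.6885
G1 X11.50 Y5.00 E0.9878
G1 X0.00 Y5.00 E1.6763
G1 X0.00 Y0.00 E1.9757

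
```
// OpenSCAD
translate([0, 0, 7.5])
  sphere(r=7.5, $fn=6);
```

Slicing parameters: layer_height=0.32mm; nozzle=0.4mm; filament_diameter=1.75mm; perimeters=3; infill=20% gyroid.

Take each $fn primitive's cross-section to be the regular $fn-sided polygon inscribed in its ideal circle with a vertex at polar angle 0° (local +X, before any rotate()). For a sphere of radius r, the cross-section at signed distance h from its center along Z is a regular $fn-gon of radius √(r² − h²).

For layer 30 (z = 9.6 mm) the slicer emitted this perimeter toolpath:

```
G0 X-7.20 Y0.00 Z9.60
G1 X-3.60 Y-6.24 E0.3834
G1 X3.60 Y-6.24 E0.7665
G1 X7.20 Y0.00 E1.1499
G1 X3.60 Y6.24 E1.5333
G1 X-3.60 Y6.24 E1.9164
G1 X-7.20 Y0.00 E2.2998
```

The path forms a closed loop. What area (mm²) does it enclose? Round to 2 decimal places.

Apply the shoelace formula to the sequence of (X, Y) vertices; enclosed area = 134.78 mm².

134.78 mm²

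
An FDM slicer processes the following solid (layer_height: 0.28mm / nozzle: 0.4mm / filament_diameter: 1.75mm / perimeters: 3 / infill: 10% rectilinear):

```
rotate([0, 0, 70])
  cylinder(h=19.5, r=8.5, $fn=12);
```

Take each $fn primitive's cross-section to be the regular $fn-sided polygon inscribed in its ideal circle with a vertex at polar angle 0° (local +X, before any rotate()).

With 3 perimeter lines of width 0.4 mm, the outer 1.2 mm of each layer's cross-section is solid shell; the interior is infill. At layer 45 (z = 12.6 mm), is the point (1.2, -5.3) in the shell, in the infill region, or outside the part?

infill

At z = 12.6 mm: the r=8.5 cylinder contributes a regular 12-gon of circumradius 8.5; (whole slice rotated 70° about Z — lengths, areas and connectivity unchanged). Overall, the cross-section is a single solid region. Undo the 70° rotation: the query point maps to (-4.570, -2.940) in the un-rotated model frame. The nearest boundary edge runs (-7.36, -4.25)→(-4.25, -7.36); distance from the point to it = 2.90 mm. The point is inside the cross-section and 2.90 mm from the nearest boundary — more than the 1.2 mm shell width (3 × 0.4), so it's in the infill interior.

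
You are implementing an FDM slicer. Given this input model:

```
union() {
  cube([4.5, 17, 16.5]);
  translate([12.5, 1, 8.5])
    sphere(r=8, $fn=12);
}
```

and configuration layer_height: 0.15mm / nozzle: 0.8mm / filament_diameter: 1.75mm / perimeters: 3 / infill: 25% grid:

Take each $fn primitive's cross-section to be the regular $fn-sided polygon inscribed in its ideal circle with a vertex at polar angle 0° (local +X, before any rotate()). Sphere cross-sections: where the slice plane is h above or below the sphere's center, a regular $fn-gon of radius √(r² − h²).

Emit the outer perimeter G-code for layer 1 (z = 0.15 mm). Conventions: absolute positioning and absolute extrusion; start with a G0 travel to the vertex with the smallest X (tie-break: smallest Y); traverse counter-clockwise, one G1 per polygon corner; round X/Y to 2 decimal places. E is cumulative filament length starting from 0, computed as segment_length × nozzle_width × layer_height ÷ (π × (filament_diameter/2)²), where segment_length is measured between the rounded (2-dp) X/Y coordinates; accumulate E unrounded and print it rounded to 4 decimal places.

At z = 0.15 mm: the cube (footprint 4.5×17) is included at this height; the sphere at (12.5, 1) is not intersected at this z (|z−center|=8.350 > r=8); Combining (union): only the 4.5×17 cube is present, so the union is just that shape — 1 connected region. The outline is a single polygon with 4 vertices. Extrusion per mm of travel: 0.8 × 0.15 / (π × 0.875²) = 0.049890. Accumulating E over each segment gives final E = 2.1453.

G0 X0.00 Y0.00 Z0.15
G1 X4.50 Y0.00 E0.2245
G1 X4.50 Y17.00 E1.0726
G1 X0.00 Y17.00 E1.2971
G1 X0.00 Y0.00 E2.1453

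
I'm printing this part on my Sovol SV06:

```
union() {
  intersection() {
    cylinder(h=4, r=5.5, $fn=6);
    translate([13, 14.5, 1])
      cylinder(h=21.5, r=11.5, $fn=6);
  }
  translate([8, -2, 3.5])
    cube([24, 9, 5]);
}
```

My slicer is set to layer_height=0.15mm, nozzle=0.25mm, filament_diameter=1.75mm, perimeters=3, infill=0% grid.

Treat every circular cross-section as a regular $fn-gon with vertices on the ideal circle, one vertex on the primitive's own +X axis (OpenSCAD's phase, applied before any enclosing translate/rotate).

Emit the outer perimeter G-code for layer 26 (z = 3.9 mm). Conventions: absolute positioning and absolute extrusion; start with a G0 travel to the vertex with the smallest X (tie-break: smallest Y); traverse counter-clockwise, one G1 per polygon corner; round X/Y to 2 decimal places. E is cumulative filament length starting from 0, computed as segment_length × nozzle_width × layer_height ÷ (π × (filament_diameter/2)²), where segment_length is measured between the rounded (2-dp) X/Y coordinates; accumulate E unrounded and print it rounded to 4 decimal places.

At z = 3.9 mm: the r=5.5 cylinder gives a regular 6-gon of circumradius 5.5 (constant along its height); the r=11.5 cylinder at (13, 14.5) gives a regular 6-gon of circumradius 11.5 (constant along its height); After intersecting: the r=11.5 cylinder at (13, 14.5) does not overlap the r=5.5 cylinder (empty) — nothing remains; the cube at (8, -2) is present — its section is the full 24×9 rectangle; Combining (union): only the 24×9 cube at (8, -2) is present, so the union is just that shape — 1 connected region. The outline is a single polygon with 4 vertices. Extrusion per mm of travel: 0.25 × 0.15 / (π × 0.875²) = 0.015591. Accumulating E over each segment gives final E = 1.0290.

G0 X8.00 Y-2.00 Z3.90
G1 X32.00 Y-2.00 E0.3742
G1 X32.00 Y7.00 E0.5145
G1 X8.00 Y7.00 E0.8887
G1 X8.00 Y-2.00 E1.0290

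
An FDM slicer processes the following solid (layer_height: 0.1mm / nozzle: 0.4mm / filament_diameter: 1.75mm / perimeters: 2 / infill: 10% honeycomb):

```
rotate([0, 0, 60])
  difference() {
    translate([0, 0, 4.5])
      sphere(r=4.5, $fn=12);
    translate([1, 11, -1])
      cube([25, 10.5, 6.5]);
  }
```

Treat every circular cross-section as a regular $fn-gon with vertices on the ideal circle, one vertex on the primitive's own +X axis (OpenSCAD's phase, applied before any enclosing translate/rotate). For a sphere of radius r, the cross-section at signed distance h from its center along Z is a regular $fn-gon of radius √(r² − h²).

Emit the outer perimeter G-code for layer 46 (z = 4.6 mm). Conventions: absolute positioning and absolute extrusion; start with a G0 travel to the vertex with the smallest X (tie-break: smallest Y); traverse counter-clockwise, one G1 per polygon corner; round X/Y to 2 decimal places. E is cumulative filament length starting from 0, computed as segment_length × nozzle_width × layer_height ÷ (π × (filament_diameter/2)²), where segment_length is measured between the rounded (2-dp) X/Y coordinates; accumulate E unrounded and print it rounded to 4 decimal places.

G0 X-4.50 Y0.00 Z4.60
G1 X-3.90 Y-2.25 E0.0387
G1 X-2.25 Y-3.90 E0.0775
G1 X0.00 Y-4.50 E0.1163
G1 X2.25 Y-3.90 E0.1550
G1 X3.90 Y-2.25 E0.1938
G1 X4.50 Y0.00 E0.2325
G1 X3.90 Y2.25 E0.2712
G1 X2.25 Y3.90 E0.3100
G1 X0.00 Y4.50 E0.3488
G1 X-2.25 Y3.90 E0.3875
G1 X-3.90 Y2.25 E0.4263
G1 X-4.50 Y0.00 E0.4650

At z = 4.6 mm: the sphere: section is a regular 12-gon, circumradius = √(r²−h²) = √(4.5²−0.1²) = 4.499; the cube at (1, 11) (footprint 25×10.5) is included at this height; After the difference (first − rest): starting from the r=4.5 sphere, the 25×10.5 cube at (1, 11) misses the remaining region (no effect) — 1 connected region; (rotated 60° about Z; rotation is an isometry so areas/perimeters/island counts are preserved). The outline is a single polygon with 12 vertices. Extrusion per mm of travel: 0.4 × 0.1 / (π × 0.875²) = 0.016630. Accumulating E over each segment gives final E = 0.4650.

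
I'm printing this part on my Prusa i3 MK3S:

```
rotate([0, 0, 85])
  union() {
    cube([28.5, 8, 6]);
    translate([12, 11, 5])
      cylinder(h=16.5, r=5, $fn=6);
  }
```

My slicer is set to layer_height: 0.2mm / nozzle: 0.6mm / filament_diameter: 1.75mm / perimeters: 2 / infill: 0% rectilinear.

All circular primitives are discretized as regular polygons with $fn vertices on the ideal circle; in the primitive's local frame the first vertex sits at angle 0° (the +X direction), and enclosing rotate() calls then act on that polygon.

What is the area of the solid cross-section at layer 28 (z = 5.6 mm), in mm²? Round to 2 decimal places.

At z = 5.6 mm: the 28.5×8 cube contributes its full rectangle (area 228.00 mm²); the cylinder at (12, 11): section is a regular 6-gon, circumradius r=5 (area = (6/2)·5.000²·sin(360°/6) = 64.95 mm²); Merging all regions: the regions partially overlap — summed areas 292.95 mm² minus the doubly-counted overlap 7.67 mm² gives 285.28 mm² — area = 285.28 mm²; (rotated 85° about Z; rotation is an isometry so areas/perimeters/island counts are preserved). Overall, the cross-section is a single solid region. Net area = 285.28 mm².

285.28 mm²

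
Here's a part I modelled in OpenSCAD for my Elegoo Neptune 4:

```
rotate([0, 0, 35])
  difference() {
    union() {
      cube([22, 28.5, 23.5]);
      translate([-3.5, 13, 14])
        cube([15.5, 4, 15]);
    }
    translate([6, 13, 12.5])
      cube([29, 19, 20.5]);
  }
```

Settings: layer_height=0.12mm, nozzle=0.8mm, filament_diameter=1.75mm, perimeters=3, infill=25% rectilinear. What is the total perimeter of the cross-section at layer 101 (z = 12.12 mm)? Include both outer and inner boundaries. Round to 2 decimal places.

At z = 12.12 mm: the 22×28.5 cube contributes its full rectangle (perimeter 101.00 mm); the cube at (-3.5, 13) is not intersected at this z (z outside [14, 29]); Merging all regions: only the 22×28.5 cube is present, so the union is just that shape — boundary = 101.00 mm; the cube at (6, 13) is not intersected at this z (z outside [12.5, 33]); Subtracting the remaining from the first: none of the subtracted shapes is present at this height, so that combined region is unchanged — boundary = 101.00 mm; (rotated 35° about Z; rotation is an isometry so areas/perimeters/island counts are preserved). Overall, the cross-section is a single solid region. Total boundary length (outer) = 101.00 mm.

101.00 mm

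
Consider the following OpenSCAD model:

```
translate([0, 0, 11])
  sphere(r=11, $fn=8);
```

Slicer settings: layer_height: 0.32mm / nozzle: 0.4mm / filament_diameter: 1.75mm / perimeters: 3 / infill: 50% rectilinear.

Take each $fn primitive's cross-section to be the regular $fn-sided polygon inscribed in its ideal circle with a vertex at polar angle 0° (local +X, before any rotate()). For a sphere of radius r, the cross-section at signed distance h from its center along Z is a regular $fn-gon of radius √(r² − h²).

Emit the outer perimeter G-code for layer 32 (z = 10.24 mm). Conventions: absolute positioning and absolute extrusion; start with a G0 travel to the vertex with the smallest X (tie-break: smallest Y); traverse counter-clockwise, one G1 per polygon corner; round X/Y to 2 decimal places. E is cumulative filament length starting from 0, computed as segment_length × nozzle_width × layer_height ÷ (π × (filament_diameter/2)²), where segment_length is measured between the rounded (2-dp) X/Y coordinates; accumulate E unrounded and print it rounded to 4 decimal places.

G0 X-10.97 Y0.00 Z10.24
G1 X-7.76 Y-7.76 E0.4469
G1 X0.00 Y-10.97 E0.8938
G1 X7.76 Y-7.76 E1.3407
G1 X10.97 Y0.00 E1.7876
G1 X7.76 Y7.76 E2.2345
G1 X0.00 Y10.97 E2.6814
G1 X-7.76 Y7.76 E3.1283
G1 X-10.97 Y0.00 E3.5752

At z = 10.24 mm: the sphere: section is a regular 8-gon, circumradius = √(r²−h²) = √(11²−0.76²) = 10.974. The outline is a single polygon with 8 vertices. Extrusion per mm of travel: 0.4 × 0.32 / (π × 0.875²) = 0.053216. Accumulating E over each segment gives final E = 3.5752.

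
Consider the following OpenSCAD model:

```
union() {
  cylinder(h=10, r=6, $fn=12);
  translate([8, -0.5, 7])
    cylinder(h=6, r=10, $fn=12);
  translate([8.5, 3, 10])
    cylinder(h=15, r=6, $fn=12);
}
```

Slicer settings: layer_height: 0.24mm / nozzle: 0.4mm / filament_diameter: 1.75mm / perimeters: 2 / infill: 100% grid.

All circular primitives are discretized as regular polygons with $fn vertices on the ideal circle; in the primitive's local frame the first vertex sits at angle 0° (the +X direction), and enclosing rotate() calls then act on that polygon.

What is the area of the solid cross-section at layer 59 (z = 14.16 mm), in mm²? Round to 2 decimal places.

108.00 mm²

At z = 14.16 mm: the cylinder is absent (z outside [0, 10]); the cylinder at (8, -0.5) does not reach this height (z outside [7, 13]); the cylinder at (8.5, 3): section is a regular 12-gon, circumradius r=6 (area = (12/2)·6.000²·sin(360°/12) = 108.00 mm²); Taking the union: only the r=6 cylinder at (8.5, 3) is present, so the union is just that shape — area = 108.00 mm². Overall, the cross-section is a single solid region. Net area = 108.00 mm².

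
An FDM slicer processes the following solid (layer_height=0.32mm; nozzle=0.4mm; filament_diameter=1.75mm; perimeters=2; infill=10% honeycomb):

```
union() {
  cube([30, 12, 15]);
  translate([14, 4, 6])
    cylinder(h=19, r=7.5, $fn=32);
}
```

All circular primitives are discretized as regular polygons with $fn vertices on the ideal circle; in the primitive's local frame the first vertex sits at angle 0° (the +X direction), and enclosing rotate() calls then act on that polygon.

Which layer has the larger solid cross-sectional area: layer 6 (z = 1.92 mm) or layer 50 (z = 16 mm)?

layer 6 (z = 1.92 mm)

Layer 6 (z = 1.92): the 30×12 cube contributes its full rectangle (area 360.00 mm²); the cylinder at (14, 4) is absent (z outside [6, 25]); Taking the union: only the 30×12 cube is present, so the union is just that shape — area = 360.00 mm². So its area = 360.00 mm². Layer 50 (z = 16): the cube does not reach this height (z outside [0, 15]); the r=7.5 cylinder at (14, 4) contributes a regular 32-gon of circumradius 7.5 (area = (32/2)·7.500²·sin(360°/32) = 175.58 mm²); Combining (union): only the r=7.5 cylinder at (14, 4) is present, so the union is just that shape — area = 175.58 mm². So its area = 175.58 mm². Layer 6 is larger (360.00 vs 175.58 mm²).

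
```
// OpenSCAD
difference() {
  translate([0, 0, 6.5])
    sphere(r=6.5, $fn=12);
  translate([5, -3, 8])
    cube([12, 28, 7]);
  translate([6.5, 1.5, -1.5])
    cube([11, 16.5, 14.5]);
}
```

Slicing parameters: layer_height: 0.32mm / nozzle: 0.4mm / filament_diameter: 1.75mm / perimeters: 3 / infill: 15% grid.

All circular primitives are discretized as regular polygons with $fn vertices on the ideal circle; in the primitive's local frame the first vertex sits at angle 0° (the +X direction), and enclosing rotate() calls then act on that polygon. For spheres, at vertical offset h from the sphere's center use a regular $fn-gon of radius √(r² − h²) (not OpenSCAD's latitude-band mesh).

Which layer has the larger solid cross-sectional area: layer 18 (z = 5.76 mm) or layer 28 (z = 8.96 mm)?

layer 18 (z = 5.76 mm)

Layer 18 (z = 5.76): the r=6.5 sphere slices to a regular 12-gon of circumradius 6.458 (√(r²−h²) with h=0.74 from center) (area = (12/2)·6.458²·sin(360°/12) = 125.11 mm²); the cube at (5, -3) is not intersected at this z (z outside [8, 15]); the cube at (6.5, 1.5) is present — its section is the full 11×16.5 rectangle (area 181.50 mm²); Taking the first minus the rest: starting from the r=6.5 sphere (125.11 mm²), the 11×16.5 cube at (6.5, 1.5) misses the remaining region (no effect) — area = 125.11 mm². So its area = 125.11 mm². Layer 28 (z = 8.96): the r=6.5 sphere slices to a regular 12-gon of circumradius 6.017 (√(r²−h²) with h=2.46 from center) (area = (12/2)·6.017²·sin(360°/12) = 108.60 mm²); the 12×28 cube at (5, -3) contributes its full rectangle (area 336.00 mm²); the cube at (6.5, 1.5) is present — its section is the full 11×16.5 rectangle (area 181.50 mm²); Taking the first minus the rest: starting from the r=6.5 sphere (108.60 mm²), the 12×28 cube at (5, -3) partially overlaps it — only the 3.71 mm² overlap (of its 336.00 mm²) is removed, clipping the outline; the 11×16.5 cube at (6.5, 1.5) misses the remaining region (no effect) — area = 104.88 mm². So its area = 104.88 mm². Layer 18 is larger (125.11 vs 104.88 mm²).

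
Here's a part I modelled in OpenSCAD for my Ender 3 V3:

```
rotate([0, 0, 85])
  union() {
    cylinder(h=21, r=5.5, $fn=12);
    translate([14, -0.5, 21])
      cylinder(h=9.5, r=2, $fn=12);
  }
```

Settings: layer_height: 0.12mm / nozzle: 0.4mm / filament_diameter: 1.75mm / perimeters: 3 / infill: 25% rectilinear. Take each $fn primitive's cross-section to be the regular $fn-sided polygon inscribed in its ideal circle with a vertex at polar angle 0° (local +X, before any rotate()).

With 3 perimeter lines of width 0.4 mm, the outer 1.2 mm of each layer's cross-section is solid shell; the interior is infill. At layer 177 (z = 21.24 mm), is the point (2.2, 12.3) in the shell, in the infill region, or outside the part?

At z = 21.24 mm: the cylinder does not reach this height (z outside [0, 21]); the r=2 cylinder at (14, -0.5) gives a regular 12-gon of circumradius 2 (constant along its height); Combining (union): only the r=2 cylinder at (14, -0.5) is present, so the union is just that shape — 1 connected region; (rotated 85° about Z; rotation is an isometry so areas/perimeters/island counts are preserved). Overall, the cross-section is a single solid region. Undo the 85° rotation: the query point maps to (12.445, -1.120) in the un-rotated model frame. The nearest boundary edge runs (12.00, -0.50)→(12.27, -1.50); distance from the point to it = 0.27 mm. The point is inside the cross-section, 0.27 mm from the nearest boundary — within the 1.2 mm shell band (3 × 0.4).

shell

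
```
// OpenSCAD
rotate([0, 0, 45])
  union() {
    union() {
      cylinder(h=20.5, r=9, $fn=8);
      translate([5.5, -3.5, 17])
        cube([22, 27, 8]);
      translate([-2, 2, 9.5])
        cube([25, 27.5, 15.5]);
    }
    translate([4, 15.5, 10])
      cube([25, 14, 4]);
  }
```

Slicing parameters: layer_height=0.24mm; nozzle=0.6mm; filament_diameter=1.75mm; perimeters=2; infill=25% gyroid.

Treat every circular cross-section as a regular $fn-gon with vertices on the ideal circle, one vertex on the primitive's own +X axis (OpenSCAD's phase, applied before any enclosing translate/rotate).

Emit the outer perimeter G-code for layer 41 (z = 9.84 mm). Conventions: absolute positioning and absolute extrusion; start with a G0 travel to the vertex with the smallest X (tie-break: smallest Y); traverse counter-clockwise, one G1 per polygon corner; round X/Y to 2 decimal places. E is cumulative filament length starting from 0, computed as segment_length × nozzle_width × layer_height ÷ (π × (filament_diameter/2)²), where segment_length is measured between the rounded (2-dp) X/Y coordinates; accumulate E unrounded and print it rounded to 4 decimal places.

G0 X-22.27 Y19.45 Z9.84
G1 X-7.19 Y4.36 E1.2772
G1 X-9.00 Y0.00 E1.5598
G1 X-6.36 Y-6.36 E1.9721
G1 X0.00 Y-9.00 E2.3843
G1 X6.36 Y-6.36 E2.7966
G1 X9.00 Y0.00 E3.2089
G1 X6.36 Y6.36 E3.6211
G1 X4.36 Y7.19 E3.7508
G1 X14.85 Y17.68 E4.6389
G1 X-4.60 Y37.12 E6.2853
G1 X-22.27 Y19.45 E7.7813

At z = 9.84 mm: the cylinder: section is a regular 8-gon, circumradius r=9; the cube at (5.5, -3.5) is not intersected at this z (z outside [17, 25]); the cube at (-2, 2) (footprint 25×27.5) is included at this height; Merging all regions: the regions partially overlap (shared area 53.28 mm²), so overlapping operands fuse into one piece — 1 connected region; the cube at (4, 15.5) is absent (z outside [10, 14]); Merging all regions: only the result so far is present, so the union is just that shape — 1 connected region; (whole slice rotated 45° about Z — lengths, areas and connectivity unchanged). The outline is a single polygon with 11 vertices. Extrusion per mm of travel: 0.6 × 0.24 / (π × 0.875²) = 0.059868. Accumulating E over each segment gives final E = 7.7813.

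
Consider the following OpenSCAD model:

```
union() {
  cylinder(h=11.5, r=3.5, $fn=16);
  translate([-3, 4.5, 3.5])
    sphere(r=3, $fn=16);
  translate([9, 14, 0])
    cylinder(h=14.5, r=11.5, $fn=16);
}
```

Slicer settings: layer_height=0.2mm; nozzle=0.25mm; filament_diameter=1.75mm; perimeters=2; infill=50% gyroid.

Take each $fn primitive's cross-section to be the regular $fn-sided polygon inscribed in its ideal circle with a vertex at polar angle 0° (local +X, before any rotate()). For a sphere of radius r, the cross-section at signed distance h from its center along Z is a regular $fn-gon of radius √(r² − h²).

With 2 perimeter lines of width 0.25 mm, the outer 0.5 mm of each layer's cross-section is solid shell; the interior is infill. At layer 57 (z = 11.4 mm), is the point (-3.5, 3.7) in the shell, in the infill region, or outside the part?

At z = 11.4 mm: the r=3.5 cylinder contributes a regular 16-gon of circumradius 3.5; the sphere at (-3, 4.5) is absent (|z−center|=7.900 > r=3); the r=11.5 cylinder at (9, 14) gives a regular 16-gon of circumradius 11.5 (constant along its height); Combining (union): the 2 present regions are separate (no shared area or edge), so areas and boundary lengths simply add and each stays a separate island — 2 connected regions. Overall, the cross-section has 2 separate islands. The nearest boundary edge runs (-3.23, 1.34)→(-2.47, 2.47); distance from the point to it = 1.60 mm. The point is not inside any of the regions above, so it lies outside the cross-section (1.60 mm from the nearest boundary).

outside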